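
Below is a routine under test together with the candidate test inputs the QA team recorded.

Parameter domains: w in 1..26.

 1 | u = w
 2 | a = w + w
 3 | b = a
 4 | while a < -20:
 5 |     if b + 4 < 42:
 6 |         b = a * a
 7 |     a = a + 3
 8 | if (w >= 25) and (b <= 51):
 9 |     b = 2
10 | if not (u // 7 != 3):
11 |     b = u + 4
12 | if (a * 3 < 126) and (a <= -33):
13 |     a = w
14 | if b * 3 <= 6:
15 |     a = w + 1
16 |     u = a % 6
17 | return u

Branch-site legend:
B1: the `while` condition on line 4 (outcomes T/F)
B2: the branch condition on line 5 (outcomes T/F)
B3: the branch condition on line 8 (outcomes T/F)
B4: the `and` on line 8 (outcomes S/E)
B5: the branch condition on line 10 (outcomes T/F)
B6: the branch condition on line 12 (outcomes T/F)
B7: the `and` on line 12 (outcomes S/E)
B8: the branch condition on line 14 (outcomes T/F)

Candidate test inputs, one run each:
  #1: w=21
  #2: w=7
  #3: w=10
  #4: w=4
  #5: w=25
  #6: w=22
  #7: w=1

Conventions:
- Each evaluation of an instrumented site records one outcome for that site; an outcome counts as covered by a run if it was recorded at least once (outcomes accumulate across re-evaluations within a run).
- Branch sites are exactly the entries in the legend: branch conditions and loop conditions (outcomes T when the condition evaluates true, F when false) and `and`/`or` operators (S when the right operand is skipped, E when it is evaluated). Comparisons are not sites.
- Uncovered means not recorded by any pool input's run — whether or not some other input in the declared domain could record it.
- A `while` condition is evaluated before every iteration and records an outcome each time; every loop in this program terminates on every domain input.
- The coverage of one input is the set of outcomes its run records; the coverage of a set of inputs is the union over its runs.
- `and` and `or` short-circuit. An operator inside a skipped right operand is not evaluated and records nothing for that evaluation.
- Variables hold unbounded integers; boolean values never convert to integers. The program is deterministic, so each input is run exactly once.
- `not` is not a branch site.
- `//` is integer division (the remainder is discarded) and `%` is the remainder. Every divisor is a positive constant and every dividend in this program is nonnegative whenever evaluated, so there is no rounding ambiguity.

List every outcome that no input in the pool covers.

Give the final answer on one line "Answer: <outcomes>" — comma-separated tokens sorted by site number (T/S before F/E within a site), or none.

test 1 (w=21) hits B1=F, B3=F, B4=S, B5=T, B6=F, B7=S, B8=F
test 2 (w=7) hits B1=F, B3=F, B4=S, B5=F, B6=F, B7=E, B8=F
test 3 (w=10) hits B1=F, B3=F, B4=S, B5=F, B6=F, B7=E, B8=F
test 4 (w=4) hits B1=F, B3=F, B4=S, B5=F, B6=F, B7=E, B8=F
test 5 (w=25) hits B1=F, B3=T, B4=E, B5=T, B6=F, B7=S, B8=F
test 6 (w=22) hits B1=F, B3=F, B4=S, B5=T, B6=F, B7=S, B8=F
test 7 (w=1) hits B1=F, B3=F, B4=S, B5=F, B6=F, B7=E, B8=T
union over the pool: B1=F, B3=T, B3=F, B4=S, B4=E, B5=T, B5=F, B6=F, B7=S, B7=E, B8=T, B8=F
uncovered (4 of 16): B1=T, B2=T, B2=F, B6=T

Answer: B1=T, B2=T, B2=F, B6=T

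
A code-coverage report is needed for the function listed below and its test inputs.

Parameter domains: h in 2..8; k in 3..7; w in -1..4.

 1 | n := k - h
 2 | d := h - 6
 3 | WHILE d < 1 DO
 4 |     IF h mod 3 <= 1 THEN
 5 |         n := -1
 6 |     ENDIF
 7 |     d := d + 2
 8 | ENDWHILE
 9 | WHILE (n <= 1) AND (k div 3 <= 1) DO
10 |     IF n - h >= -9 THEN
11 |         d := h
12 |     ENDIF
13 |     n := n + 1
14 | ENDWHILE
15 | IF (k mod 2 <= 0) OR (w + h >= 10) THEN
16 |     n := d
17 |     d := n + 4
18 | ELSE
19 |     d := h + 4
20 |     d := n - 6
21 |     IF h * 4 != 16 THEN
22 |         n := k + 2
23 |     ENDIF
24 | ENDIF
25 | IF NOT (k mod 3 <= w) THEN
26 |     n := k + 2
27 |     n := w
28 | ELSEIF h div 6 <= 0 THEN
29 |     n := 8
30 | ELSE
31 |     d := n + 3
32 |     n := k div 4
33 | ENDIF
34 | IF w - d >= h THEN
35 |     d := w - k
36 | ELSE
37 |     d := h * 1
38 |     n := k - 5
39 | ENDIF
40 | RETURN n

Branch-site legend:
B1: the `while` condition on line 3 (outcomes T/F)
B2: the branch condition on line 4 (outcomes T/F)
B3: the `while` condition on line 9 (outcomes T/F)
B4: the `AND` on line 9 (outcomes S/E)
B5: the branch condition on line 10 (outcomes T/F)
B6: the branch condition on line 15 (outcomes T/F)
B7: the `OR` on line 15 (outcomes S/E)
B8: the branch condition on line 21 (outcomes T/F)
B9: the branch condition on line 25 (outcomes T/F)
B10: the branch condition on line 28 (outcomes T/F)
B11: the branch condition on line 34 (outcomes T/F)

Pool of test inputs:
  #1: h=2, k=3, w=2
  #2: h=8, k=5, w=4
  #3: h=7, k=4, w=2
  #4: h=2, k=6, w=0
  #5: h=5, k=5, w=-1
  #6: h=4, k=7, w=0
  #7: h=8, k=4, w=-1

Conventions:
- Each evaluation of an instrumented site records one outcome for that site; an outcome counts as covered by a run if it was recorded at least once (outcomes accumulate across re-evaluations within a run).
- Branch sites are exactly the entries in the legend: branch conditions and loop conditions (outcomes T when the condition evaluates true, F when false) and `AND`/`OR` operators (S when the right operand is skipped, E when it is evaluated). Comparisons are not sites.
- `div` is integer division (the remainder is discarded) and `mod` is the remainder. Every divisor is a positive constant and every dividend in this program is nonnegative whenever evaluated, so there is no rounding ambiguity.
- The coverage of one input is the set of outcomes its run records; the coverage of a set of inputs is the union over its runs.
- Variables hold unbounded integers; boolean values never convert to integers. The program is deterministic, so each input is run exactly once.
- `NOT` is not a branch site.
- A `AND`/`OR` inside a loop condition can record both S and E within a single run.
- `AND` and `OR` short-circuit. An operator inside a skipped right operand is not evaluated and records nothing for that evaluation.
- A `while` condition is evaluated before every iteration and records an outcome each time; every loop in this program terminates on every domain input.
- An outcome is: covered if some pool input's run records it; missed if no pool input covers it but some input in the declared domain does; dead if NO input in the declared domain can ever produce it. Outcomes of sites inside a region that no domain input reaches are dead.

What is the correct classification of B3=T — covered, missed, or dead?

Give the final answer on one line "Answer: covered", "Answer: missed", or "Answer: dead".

B3=T is recorded by pool input(s) 1, 2, 3, 5, 7 -> covered

Answer: covered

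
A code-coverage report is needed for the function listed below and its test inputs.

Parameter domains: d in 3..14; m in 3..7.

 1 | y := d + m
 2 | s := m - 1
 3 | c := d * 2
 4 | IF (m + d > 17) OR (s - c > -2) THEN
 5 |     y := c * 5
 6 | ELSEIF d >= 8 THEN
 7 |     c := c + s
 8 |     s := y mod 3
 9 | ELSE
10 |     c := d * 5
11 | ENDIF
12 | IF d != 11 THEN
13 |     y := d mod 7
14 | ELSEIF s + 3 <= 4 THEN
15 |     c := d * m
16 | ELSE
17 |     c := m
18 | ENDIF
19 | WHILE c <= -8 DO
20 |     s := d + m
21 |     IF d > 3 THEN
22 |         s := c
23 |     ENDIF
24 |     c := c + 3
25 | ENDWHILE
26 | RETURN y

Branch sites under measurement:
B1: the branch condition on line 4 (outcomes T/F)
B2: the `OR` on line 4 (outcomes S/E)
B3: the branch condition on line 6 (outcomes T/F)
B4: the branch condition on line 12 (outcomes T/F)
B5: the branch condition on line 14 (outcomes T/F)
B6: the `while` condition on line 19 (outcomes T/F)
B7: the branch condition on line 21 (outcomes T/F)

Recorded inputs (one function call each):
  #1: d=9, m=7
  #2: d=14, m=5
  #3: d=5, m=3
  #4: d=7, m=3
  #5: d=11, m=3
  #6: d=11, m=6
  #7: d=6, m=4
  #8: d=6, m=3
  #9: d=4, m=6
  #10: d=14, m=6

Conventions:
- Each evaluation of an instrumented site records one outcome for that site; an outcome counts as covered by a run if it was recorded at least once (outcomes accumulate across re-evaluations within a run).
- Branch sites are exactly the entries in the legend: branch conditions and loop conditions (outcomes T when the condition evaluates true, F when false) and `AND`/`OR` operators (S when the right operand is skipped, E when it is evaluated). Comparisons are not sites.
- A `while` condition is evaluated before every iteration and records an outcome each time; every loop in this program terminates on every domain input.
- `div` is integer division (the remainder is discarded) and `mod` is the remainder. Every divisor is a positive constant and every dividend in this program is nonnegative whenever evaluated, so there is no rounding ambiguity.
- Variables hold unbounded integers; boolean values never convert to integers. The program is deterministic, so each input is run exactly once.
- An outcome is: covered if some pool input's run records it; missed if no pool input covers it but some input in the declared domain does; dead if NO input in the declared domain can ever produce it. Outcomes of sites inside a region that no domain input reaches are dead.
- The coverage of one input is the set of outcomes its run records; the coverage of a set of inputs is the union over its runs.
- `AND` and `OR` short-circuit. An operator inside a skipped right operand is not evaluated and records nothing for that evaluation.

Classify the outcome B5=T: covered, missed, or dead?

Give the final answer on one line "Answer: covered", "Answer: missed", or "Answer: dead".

no pool input records B5=T
but domain input (d=11, m=4) does record it -> reachable, so missed

Answer: missed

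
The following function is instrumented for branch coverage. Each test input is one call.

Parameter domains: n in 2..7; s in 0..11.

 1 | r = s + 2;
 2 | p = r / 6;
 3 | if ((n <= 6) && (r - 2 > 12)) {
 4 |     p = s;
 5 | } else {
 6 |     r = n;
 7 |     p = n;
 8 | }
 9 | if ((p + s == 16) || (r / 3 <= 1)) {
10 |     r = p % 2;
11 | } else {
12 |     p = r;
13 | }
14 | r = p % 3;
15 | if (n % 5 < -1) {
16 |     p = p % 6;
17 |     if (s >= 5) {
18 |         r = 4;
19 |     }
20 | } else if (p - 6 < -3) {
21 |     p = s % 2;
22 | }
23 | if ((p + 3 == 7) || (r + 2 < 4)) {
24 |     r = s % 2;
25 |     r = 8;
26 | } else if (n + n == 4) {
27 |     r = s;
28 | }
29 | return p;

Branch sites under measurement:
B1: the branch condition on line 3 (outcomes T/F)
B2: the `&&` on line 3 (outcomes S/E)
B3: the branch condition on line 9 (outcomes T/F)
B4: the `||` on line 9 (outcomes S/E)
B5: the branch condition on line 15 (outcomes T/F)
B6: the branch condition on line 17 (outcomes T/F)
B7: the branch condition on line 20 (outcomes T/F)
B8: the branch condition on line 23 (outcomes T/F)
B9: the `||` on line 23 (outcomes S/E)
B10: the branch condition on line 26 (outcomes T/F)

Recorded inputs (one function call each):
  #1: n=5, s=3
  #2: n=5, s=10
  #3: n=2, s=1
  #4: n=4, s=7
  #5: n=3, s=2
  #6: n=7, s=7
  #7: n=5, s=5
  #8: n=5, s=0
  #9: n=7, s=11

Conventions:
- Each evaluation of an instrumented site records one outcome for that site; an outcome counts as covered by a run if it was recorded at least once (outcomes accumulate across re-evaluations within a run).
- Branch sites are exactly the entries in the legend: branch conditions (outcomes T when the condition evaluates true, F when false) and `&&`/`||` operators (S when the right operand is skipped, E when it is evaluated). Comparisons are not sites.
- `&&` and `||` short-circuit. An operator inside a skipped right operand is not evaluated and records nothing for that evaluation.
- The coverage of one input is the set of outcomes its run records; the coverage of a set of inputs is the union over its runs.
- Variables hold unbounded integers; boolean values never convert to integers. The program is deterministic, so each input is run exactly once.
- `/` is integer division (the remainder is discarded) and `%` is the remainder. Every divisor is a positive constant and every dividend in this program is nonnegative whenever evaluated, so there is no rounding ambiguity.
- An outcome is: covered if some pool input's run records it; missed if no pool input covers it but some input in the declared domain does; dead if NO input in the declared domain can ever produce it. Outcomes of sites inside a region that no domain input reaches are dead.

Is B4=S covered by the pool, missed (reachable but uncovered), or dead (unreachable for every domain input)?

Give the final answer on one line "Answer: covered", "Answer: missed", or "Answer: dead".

no pool input records B4=S
but domain input (n=5, s=11) does record it -> reachable, so missed

Answer: missed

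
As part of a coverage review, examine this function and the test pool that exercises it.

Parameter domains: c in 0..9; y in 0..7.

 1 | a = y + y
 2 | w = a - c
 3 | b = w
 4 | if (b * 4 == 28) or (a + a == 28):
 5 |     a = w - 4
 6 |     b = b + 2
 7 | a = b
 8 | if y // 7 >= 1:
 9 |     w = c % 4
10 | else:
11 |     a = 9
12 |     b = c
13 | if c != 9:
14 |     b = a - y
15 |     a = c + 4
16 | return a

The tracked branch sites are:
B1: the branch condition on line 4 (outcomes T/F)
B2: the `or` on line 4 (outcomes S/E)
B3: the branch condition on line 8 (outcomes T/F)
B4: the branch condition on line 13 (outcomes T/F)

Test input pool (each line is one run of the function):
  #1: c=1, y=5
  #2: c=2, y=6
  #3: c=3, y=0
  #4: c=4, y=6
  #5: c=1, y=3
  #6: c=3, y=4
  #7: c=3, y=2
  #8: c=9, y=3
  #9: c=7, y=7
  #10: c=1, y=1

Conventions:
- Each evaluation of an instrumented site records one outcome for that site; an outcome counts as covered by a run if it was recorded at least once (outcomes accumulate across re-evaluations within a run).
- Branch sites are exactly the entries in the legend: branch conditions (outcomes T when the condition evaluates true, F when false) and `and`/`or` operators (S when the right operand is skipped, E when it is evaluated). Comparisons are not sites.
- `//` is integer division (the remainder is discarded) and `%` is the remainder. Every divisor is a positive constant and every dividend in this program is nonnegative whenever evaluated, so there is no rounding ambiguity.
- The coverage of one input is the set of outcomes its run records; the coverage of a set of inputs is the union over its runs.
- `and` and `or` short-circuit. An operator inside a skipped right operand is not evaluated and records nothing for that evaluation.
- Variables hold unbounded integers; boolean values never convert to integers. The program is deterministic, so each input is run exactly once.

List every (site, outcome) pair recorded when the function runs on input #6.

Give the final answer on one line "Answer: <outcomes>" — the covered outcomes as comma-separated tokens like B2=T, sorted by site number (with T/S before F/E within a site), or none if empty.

Event log for input #6 (c=3, y=4):
  B2->E, B1->F, B3->F, B4->T
deduplicating events, the covered set is: B1=F, B2=E, B3=F, B4=T

Answer: B1=F, B2=E, B3=F, B4=T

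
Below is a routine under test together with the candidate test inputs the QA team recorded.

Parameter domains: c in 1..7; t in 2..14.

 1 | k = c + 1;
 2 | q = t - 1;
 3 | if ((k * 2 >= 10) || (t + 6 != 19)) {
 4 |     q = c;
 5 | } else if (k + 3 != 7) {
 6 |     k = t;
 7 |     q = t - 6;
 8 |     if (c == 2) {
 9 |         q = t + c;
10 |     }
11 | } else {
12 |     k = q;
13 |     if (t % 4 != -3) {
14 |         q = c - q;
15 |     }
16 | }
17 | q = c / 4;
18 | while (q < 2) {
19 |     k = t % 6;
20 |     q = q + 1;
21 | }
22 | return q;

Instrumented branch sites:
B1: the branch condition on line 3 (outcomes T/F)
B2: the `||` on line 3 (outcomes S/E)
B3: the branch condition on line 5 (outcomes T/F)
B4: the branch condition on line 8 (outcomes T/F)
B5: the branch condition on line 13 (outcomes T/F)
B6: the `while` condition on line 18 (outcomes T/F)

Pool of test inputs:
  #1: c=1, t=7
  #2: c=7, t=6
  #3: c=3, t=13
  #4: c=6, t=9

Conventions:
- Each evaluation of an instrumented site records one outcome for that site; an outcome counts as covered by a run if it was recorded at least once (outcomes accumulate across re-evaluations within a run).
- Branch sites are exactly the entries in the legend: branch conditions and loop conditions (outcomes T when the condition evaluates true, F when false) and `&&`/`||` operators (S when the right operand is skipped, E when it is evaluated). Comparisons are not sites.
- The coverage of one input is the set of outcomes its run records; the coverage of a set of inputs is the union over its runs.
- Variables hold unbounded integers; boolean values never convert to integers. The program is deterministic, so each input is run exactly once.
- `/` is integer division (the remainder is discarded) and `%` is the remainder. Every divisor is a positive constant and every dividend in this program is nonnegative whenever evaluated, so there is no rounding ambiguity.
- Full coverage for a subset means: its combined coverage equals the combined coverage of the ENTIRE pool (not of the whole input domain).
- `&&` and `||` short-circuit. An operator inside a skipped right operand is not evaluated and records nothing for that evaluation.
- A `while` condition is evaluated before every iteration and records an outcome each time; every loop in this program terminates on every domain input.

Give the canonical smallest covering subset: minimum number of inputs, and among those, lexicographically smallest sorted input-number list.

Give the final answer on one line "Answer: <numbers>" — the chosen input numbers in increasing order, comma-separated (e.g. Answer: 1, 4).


input #1 (c=1, t=7): covers B1=T, B2=E, B6=T, B6=F
input #2 (c=7, t=6): covers B1=T, B2=S, B6=T, B6=F
input #3 (c=3, t=13): covers B1=F, B2=E, B3=F, B5=T, B6=T, B6=F
input #4 (c=6, t=9): covers B1=T, B2=S, B6=T, B6=F
union over all inputs: B1=T, B1=F, B2=S, B2=E, B3=F, B5=T, B6=T, B6=F (8 outcomes)
size 1 is not enough: best union over all size-1 subsets is 6/8
the canonical winner is {2, 3}: size 2, full 8-outcome coverage, earliest index list among size-2 covers
Answer: 2, 3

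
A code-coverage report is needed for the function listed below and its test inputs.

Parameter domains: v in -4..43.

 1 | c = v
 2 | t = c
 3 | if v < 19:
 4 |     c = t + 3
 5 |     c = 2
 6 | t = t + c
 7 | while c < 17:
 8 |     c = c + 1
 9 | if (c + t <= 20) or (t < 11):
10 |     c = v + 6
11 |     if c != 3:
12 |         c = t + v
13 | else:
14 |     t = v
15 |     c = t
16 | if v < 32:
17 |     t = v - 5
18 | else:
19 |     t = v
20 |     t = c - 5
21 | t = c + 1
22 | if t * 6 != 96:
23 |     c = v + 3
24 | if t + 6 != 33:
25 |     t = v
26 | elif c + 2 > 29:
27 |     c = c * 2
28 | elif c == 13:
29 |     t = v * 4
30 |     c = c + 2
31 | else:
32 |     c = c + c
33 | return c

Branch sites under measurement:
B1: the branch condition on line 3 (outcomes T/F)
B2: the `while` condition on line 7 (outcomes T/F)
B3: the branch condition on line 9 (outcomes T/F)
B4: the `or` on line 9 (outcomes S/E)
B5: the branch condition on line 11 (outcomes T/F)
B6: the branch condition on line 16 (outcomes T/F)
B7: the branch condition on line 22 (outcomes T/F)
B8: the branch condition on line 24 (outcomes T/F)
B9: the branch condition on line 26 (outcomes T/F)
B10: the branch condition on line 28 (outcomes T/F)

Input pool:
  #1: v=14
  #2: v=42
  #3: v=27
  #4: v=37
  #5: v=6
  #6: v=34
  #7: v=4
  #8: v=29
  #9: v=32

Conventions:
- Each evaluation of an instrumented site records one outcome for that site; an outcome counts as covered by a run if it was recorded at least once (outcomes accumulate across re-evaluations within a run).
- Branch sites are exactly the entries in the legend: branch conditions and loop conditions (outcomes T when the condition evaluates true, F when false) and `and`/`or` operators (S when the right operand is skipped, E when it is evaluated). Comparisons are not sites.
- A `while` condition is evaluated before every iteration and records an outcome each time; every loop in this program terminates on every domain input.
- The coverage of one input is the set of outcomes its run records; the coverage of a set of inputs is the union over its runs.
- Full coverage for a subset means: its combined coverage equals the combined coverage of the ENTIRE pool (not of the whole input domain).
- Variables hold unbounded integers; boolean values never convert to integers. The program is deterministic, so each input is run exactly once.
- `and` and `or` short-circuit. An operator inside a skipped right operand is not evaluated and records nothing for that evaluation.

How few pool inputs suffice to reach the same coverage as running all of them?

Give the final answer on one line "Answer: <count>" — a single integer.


#1 (v=14) -> B1->T, B2->T, B2->T, B2->T, B2->T, B2->T, B2->T, B2->T, B2->T, B2->T, B2->T, B2->T, B2->T, B2->T, ...; covered: B1=T, B2=T, B2=F, B3=F, B4=E, B6=T, B7=T, B8=T
#2 (v=42) -> B1->F, B2->F, B4->E, B3->F, B6->F, B7->T, B8->T; covered: B1=F, B2=F, B3=F, B4=E, B6=F, B7=T, B8=T
#3 (v=27) -> B1->F, B2->F, B4->E, B3->F, B6->T, B7->T, B8->T; covered: B1=F, B2=F, B3=F, B4=E, B6=T, B7=T, B8=T
#4 (v=37) -> B1->F, B2->F, B4->E, B3->F, B6->F, B7->T, B8->T; covered: B1=F, B2=F, B3=F, B4=E, B6=F, B7=T, B8=T
#5 (v=6) -> B1->T, B2->T, B2->T, B2->T, B2->T, B2->T, B2->T, B2->T, B2->T, B2->T, B2->T, B2->T, B2->T, B2->T, ...; covered: B1=T, B2=T, B2=F, B3=T, B4=E, B5=T, B6=T, B7=T, B8=T
#6 (v=34) -> B1->F, B2->F, B4->E, B3->F, B6->F, B7->T, B8->T; covered: B1=F, B2=F, B3=F, B4=E, B6=F, B7=T, B8=T
#7 (v=4) -> B1->T, B2->T, B2->T, B2->T, B2->T, B2->T, B2->T, B2->T, B2->T, B2->T, B2->T, B2->T, B2->T, B2->T, ...; covered: B1=T, B2=T, B2=F, B3=T, B4=E, B5=T, B6=T, B7=T, B8=T
#8 (v=29) -> B1->F, B2->F, B4->E, B3->F, B6->T, B7->T, B8->T; covered: B1=F, B2=F, B3=F, B4=E, B6=T, B7=T, B8=T
#9 (v=32) -> B1->F, B2->F, B4->E, B3->F, B6->F, B7->T, B8->T; covered: B1=F, B2=F, B3=F, B4=E, B6=F, B7=T, B8=T
together the pool reaches 12 outcomes: B1=T, B1=F, B2=T, B2=F, B3=T, B3=F, B4=E, B5=T, B6=T, B6=F, B7=T, B8=T
checked all size-1 subsets: none covers 12 outcomes (max 9/12)
the canonical winner is {2, 5}: size 2, full 12-outcome coverage, earliest index list among size-2 covers
Answer: 2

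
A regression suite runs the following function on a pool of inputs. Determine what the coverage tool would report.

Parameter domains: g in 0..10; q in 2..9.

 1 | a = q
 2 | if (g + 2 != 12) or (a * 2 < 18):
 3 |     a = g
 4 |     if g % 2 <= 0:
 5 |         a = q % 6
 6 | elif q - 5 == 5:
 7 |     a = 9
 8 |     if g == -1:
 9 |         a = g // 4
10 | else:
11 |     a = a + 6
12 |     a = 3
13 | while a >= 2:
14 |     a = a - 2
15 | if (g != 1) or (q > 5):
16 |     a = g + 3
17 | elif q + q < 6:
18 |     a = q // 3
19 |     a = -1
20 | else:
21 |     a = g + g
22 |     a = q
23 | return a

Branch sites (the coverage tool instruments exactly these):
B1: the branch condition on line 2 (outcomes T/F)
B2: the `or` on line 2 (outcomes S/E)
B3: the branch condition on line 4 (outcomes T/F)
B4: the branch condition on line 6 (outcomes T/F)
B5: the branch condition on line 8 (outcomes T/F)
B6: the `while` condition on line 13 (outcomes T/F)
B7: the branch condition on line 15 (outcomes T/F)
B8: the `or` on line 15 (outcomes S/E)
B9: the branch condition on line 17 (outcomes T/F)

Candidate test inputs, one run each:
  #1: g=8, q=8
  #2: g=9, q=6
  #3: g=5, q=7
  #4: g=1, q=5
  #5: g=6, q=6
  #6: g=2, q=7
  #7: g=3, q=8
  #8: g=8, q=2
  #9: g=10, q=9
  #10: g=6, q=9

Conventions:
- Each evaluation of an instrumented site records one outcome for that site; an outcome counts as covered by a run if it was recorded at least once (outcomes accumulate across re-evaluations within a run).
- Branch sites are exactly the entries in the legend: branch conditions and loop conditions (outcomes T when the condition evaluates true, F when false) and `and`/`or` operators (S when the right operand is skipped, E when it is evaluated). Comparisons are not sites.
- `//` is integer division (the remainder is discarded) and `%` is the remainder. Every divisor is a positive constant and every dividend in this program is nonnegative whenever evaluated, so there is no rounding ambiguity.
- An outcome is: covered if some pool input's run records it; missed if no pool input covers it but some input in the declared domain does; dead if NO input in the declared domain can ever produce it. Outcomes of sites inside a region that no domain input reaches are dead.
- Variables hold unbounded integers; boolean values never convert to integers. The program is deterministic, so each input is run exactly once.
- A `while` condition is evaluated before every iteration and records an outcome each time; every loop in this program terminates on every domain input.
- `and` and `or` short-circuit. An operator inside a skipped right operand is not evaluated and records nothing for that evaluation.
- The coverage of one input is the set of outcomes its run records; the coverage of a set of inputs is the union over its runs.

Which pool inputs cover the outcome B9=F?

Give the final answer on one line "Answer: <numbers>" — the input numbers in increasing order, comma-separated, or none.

input #1 (g=8, q=8): does not record B9=F
input #2 (g=9, q=6): does not record B9=F
input #3 (g=5, q=7): does not record B9=F
input #4 (g=1, q=5): records B9=F
input #5 (g=6, q=6): does not record B9=F
input #6 (g=2, q=7): does not record B9=F
input #7 (g=3, q=8): does not record B9=F
input #8 (g=8, q=2): does not record B9=F
input #9 (g=10, q=9): does not record B9=F
input #10 (g=6, q=9): does not record B9=F

Answer: 4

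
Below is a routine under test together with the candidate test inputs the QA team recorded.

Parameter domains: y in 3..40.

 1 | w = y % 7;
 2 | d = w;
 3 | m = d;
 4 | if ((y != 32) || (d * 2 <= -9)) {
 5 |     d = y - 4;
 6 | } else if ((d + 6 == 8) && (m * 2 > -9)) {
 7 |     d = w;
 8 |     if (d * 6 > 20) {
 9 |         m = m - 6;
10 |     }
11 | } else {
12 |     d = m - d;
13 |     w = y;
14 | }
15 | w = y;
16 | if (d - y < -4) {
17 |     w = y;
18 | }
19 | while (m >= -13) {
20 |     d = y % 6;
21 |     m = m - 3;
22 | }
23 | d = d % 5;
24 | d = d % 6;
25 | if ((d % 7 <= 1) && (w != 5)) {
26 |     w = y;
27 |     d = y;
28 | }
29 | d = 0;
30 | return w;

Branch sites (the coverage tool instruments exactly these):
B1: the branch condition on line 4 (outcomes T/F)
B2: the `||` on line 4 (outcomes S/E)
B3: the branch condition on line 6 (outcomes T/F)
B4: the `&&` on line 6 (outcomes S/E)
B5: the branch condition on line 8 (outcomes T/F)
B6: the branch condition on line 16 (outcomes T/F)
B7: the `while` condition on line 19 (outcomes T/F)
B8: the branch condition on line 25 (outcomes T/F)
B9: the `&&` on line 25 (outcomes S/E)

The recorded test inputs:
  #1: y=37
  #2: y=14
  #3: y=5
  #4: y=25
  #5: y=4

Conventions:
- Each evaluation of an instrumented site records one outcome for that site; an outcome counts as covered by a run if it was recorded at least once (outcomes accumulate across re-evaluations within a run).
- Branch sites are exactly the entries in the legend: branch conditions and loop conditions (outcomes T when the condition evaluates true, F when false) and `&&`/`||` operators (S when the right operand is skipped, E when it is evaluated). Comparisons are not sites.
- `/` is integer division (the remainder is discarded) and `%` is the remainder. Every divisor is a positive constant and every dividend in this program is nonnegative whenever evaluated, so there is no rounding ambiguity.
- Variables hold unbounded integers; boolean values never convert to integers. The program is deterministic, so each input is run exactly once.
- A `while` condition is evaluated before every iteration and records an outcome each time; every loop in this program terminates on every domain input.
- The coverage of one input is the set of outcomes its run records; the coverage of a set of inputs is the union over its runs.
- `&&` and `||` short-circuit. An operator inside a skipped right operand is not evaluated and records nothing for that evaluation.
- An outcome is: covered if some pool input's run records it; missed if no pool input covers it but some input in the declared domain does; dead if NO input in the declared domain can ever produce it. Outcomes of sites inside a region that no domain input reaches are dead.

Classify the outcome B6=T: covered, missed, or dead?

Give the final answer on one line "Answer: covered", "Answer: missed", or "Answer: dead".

no pool input records B6=T
but domain input (y=32) does record it -> reachable, so missed

Answer: missed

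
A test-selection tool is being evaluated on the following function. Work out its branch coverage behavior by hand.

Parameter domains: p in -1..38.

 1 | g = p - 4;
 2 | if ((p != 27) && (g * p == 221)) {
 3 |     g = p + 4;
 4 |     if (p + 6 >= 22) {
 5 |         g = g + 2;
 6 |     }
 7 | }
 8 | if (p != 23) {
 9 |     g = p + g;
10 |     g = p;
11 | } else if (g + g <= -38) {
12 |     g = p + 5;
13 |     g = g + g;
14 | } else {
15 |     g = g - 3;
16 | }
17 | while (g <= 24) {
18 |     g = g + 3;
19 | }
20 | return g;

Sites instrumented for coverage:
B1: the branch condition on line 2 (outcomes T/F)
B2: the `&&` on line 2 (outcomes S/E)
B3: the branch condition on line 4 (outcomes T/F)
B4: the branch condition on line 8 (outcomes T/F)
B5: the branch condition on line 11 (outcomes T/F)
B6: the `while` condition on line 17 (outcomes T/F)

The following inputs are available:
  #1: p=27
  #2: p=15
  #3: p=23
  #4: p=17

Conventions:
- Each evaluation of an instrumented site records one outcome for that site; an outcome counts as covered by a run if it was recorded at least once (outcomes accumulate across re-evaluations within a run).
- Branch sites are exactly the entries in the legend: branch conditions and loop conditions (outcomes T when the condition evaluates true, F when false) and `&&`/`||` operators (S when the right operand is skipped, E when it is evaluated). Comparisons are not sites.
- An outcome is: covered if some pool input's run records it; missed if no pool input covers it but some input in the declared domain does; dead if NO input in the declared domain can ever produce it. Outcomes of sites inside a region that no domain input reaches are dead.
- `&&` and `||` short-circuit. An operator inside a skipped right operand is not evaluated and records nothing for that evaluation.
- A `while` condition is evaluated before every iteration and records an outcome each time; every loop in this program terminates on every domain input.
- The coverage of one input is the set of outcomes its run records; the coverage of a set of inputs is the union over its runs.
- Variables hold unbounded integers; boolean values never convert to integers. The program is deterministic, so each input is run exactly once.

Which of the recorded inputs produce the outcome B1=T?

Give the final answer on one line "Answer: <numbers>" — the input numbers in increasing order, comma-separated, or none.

input #1 (p=27): does not record B1=T
input #2 (p=15): does not record B1=T
input #3 (p=23): does not record B1=T
input #4 (p=17): records B1=T

Answer: 4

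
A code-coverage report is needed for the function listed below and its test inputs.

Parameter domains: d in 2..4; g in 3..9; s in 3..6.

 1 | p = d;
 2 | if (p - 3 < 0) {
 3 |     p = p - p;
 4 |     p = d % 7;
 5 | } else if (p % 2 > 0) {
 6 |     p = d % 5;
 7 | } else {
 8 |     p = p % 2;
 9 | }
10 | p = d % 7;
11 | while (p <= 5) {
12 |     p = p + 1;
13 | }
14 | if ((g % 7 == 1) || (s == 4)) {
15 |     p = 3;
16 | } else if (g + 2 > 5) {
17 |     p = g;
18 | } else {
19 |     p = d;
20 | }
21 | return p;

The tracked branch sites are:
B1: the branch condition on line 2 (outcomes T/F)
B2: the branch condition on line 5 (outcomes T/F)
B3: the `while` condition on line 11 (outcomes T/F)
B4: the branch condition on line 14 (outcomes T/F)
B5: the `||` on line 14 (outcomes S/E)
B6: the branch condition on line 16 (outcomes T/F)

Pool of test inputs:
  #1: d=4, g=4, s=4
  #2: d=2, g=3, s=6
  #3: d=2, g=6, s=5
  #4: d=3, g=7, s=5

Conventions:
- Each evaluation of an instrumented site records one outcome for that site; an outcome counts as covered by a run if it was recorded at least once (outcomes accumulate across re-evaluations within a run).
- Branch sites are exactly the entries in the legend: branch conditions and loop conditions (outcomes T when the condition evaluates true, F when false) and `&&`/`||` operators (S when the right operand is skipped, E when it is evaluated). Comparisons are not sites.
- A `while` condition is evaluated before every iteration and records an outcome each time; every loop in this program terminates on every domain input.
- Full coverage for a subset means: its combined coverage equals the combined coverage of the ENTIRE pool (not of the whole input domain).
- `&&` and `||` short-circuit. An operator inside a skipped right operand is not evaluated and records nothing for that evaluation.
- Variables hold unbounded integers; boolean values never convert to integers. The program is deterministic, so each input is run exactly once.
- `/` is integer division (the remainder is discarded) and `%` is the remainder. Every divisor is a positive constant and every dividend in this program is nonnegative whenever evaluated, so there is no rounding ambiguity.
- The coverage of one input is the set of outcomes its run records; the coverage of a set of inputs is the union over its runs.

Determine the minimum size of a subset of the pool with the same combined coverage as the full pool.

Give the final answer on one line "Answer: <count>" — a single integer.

#1 (d=4, g=4, s=4) -> B1->F, B2->F, B3->T, B3->T, B3->F, B5->E, B4->T; covered: B1=F, B2=F, B3=T, B3=F, B4=T, B5=E
#2 (d=2, g=3, s=6) -> B1->T, B3->T, B3->T, B3->T, B3->T, B3->F, B5->E, B4->F, B6->F; covered: B1=T, B3=T, B3=F, B4=F, B5=E, B6=F
#3 (d=2, g=6, s=5) -> B1->T, B3->T, B3->T, B3->T, B3->T, B3->F, B5->E, B4->F, B6->T; covered: B1=T, B3=T, B3=F, B4=F, B5=E, B6=T
#4 (d=3, g=7, s=5) -> B1->F, B2->T, B3->T, B3->T, B3->T, B3->F, B5->E, B4->F, B6->T; covered: B1=F, B2=T, B3=T, B3=F, B4=F, B5=E, B6=T
union over all inputs: B1=T, B1=F, B2=T, B2=F, B3=T, B3=F, B4=T, B4=F, B5=E, B6=T, B6=F (11 outcomes)
checked all size-1 subsets: none covers 11 outcomes (max 7/11)
checked all size-2 subsets: none covers 11 outcomes (max 9/11)
the canonical winner is {1, 2, 4}: size 3, full 11-outcome coverage, earliest index list among size-3 covers

Answer: 3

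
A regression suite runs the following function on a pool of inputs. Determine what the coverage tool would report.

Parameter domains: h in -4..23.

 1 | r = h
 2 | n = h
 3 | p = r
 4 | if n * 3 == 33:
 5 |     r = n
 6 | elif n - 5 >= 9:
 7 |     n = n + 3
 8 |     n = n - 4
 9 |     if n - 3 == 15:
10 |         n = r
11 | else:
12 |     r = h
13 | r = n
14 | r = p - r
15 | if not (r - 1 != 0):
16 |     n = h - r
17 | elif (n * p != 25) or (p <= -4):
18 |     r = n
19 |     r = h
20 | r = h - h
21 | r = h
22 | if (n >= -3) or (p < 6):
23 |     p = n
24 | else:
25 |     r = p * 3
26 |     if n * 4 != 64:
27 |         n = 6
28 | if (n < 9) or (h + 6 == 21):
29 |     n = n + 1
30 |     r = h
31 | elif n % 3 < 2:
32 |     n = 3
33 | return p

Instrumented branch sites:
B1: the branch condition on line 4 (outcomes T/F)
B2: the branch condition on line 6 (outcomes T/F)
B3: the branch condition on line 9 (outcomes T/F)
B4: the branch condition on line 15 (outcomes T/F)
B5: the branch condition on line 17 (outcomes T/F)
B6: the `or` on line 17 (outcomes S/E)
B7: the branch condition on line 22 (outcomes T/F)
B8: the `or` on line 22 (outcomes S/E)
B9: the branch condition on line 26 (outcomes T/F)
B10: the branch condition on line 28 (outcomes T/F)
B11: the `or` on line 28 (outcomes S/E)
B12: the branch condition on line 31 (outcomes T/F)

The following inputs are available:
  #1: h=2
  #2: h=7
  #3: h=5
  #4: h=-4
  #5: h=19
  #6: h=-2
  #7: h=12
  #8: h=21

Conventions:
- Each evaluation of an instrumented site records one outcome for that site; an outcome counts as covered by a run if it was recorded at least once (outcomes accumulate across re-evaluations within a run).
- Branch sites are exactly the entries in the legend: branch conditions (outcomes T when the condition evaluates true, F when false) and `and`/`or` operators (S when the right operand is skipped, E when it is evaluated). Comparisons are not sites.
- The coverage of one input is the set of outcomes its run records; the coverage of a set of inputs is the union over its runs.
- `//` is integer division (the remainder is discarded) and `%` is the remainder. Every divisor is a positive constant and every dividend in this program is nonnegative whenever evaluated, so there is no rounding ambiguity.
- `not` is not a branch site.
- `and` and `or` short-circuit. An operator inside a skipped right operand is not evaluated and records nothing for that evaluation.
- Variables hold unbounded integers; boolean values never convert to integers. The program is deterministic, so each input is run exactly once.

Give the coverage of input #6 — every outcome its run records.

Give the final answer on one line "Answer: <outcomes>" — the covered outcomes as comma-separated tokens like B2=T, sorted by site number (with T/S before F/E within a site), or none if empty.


Tracing the run of input #6 (h=-2):
  B1->F, B2->F, B4->F, B6->S, B5->T, B8->S, B7->T, B11->S, B10->T
as a set, this run covers: B1=F, B2=F, B4=F, B5=T, B6=S, B7=T, B8=S, B10=T, B11=S
Answer: B1=F, B2=F, B4=F, B5=T, B6=S, B7=T, B8=S, B10=T, B11=S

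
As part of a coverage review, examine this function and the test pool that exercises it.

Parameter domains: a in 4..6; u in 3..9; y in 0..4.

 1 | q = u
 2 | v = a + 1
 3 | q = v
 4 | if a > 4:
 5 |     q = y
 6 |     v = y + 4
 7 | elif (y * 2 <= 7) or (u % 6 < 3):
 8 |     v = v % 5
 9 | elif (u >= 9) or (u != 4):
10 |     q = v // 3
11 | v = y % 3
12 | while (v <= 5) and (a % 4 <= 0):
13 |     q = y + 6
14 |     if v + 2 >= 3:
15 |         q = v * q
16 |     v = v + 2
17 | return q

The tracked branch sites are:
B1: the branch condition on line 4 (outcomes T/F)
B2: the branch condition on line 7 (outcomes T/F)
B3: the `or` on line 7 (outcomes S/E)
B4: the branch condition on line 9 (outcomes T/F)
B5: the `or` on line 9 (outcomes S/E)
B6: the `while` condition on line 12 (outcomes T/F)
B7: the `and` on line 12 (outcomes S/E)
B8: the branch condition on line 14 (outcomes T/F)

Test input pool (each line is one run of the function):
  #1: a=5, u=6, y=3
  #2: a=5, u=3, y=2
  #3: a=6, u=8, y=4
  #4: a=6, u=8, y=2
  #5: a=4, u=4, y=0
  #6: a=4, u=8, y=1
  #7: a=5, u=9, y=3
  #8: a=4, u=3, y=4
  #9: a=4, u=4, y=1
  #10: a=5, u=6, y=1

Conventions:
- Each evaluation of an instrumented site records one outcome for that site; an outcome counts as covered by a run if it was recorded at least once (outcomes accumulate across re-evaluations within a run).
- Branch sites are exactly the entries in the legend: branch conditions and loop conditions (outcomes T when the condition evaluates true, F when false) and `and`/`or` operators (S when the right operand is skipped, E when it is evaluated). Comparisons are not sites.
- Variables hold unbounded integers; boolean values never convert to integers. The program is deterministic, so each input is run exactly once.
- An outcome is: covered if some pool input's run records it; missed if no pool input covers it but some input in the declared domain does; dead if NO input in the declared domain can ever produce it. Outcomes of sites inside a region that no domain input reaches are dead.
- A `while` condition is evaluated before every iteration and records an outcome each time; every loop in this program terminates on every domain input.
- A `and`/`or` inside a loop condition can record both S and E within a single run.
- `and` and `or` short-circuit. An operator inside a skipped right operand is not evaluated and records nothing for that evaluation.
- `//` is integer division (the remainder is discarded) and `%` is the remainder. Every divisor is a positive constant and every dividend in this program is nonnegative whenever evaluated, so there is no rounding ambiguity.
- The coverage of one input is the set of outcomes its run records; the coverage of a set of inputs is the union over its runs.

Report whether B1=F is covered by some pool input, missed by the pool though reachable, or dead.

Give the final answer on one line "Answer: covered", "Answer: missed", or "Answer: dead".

B1=F is recorded by pool input(s) 5, 6, 8, 9 -> covered

Answer: covered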